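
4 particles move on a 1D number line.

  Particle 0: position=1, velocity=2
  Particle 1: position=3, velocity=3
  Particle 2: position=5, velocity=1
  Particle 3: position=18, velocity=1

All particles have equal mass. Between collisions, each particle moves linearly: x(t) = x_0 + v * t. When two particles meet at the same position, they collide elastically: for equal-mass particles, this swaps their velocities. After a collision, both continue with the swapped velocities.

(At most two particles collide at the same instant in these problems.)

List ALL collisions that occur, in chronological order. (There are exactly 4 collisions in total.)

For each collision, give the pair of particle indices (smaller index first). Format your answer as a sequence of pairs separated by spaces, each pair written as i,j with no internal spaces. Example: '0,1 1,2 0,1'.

Answer: 1,2 0,1 2,3 1,2

Derivation:
Collision at t=1: particles 1 and 2 swap velocities; positions: p0=3 p1=6 p2=6 p3=19; velocities now: v0=2 v1=1 v2=3 v3=1
Collision at t=4: particles 0 and 1 swap velocities; positions: p0=9 p1=9 p2=15 p3=22; velocities now: v0=1 v1=2 v2=3 v3=1
Collision at t=15/2: particles 2 and 3 swap velocities; positions: p0=25/2 p1=16 p2=51/2 p3=51/2; velocities now: v0=1 v1=2 v2=1 v3=3
Collision at t=17: particles 1 and 2 swap velocities; positions: p0=22 p1=35 p2=35 p3=54; velocities now: v0=1 v1=1 v2=2 v3=3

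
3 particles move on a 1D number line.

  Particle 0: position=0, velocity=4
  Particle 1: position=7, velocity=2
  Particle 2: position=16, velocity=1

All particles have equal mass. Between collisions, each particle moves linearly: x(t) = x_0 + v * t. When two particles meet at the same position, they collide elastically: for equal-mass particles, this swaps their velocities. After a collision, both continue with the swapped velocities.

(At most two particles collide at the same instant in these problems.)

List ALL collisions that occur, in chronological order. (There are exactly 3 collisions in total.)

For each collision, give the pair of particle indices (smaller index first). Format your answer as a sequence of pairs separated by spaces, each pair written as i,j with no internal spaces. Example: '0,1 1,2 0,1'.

Collision at t=7/2: particles 0 and 1 swap velocities; positions: p0=14 p1=14 p2=39/2; velocities now: v0=2 v1=4 v2=1
Collision at t=16/3: particles 1 and 2 swap velocities; positions: p0=53/3 p1=64/3 p2=64/3; velocities now: v0=2 v1=1 v2=4
Collision at t=9: particles 0 and 1 swap velocities; positions: p0=25 p1=25 p2=36; velocities now: v0=1 v1=2 v2=4

Answer: 0,1 1,2 0,1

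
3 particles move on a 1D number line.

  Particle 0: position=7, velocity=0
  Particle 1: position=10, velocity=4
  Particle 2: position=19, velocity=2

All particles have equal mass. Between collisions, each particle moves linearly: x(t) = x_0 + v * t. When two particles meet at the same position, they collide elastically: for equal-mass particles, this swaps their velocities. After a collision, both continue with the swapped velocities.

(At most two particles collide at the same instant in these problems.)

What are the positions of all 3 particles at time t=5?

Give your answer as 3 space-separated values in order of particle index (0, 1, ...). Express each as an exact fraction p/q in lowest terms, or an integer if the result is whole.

Collision at t=9/2: particles 1 and 2 swap velocities; positions: p0=7 p1=28 p2=28; velocities now: v0=0 v1=2 v2=4
Advance to t=5 (no further collisions before then); velocities: v0=0 v1=2 v2=4; positions = 7 29 30

Answer: 7 29 30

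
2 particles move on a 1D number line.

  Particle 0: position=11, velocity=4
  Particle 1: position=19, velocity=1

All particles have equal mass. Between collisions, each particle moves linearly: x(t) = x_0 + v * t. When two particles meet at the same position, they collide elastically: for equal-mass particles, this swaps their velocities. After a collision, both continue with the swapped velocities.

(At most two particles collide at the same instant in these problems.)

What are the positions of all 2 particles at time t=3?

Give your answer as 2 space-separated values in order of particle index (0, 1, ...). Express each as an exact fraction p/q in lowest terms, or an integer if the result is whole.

Collision at t=8/3: particles 0 and 1 swap velocities; positions: p0=65/3 p1=65/3; velocities now: v0=1 v1=4
Advance to t=3 (no further collisions before then); velocities: v0=1 v1=4; positions = 22 23

Answer: 22 23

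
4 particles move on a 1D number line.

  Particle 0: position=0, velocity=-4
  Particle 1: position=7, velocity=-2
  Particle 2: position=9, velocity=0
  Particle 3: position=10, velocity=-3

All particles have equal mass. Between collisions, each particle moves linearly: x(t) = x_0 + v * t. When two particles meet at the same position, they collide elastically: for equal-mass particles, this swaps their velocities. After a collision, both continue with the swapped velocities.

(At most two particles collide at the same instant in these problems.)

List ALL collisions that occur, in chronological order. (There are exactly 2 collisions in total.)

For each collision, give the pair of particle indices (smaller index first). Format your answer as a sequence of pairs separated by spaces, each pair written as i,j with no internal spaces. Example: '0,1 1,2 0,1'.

Collision at t=1/3: particles 2 and 3 swap velocities; positions: p0=-4/3 p1=19/3 p2=9 p3=9; velocities now: v0=-4 v1=-2 v2=-3 v3=0
Collision at t=3: particles 1 and 2 swap velocities; positions: p0=-12 p1=1 p2=1 p3=9; velocities now: v0=-4 v1=-3 v2=-2 v3=0

Answer: 2,3 1,2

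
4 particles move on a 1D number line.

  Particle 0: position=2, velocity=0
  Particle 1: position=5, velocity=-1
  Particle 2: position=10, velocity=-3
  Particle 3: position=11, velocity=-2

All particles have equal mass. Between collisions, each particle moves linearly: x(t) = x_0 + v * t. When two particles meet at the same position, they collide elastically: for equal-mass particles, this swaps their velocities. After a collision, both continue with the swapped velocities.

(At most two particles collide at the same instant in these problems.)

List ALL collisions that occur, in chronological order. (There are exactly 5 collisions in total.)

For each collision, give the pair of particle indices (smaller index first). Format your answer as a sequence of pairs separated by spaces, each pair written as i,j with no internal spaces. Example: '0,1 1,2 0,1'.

Collision at t=5/2: particles 1 and 2 swap velocities; positions: p0=2 p1=5/2 p2=5/2 p3=6; velocities now: v0=0 v1=-3 v2=-1 v3=-2
Collision at t=8/3: particles 0 and 1 swap velocities; positions: p0=2 p1=2 p2=7/3 p3=17/3; velocities now: v0=-3 v1=0 v2=-1 v3=-2
Collision at t=3: particles 1 and 2 swap velocities; positions: p0=1 p1=2 p2=2 p3=5; velocities now: v0=-3 v1=-1 v2=0 v3=-2
Collision at t=9/2: particles 2 and 3 swap velocities; positions: p0=-7/2 p1=1/2 p2=2 p3=2; velocities now: v0=-3 v1=-1 v2=-2 v3=0
Collision at t=6: particles 1 and 2 swap velocities; positions: p0=-8 p1=-1 p2=-1 p3=2; velocities now: v0=-3 v1=-2 v2=-1 v3=0

Answer: 1,2 0,1 1,2 2,3 1,2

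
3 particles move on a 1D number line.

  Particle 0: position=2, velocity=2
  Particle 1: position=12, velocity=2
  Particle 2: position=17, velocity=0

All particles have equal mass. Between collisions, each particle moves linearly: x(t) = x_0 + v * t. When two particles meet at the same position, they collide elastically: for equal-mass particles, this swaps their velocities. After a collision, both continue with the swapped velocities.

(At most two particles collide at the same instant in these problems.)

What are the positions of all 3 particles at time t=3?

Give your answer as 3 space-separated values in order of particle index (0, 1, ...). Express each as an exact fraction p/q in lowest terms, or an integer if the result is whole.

Answer: 8 17 18

Derivation:
Collision at t=5/2: particles 1 and 2 swap velocities; positions: p0=7 p1=17 p2=17; velocities now: v0=2 v1=0 v2=2
Advance to t=3 (no further collisions before then); velocities: v0=2 v1=0 v2=2; positions = 8 17 18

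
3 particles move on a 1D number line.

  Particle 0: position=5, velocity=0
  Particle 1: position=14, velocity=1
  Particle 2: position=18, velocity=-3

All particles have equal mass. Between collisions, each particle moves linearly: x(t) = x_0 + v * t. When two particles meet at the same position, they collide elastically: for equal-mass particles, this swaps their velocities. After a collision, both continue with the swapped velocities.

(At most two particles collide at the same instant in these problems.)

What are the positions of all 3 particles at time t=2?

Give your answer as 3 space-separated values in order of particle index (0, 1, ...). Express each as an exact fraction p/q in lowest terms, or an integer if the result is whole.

Collision at t=1: particles 1 and 2 swap velocities; positions: p0=5 p1=15 p2=15; velocities now: v0=0 v1=-3 v2=1
Advance to t=2 (no further collisions before then); velocities: v0=0 v1=-3 v2=1; positions = 5 12 16

Answer: 5 12 16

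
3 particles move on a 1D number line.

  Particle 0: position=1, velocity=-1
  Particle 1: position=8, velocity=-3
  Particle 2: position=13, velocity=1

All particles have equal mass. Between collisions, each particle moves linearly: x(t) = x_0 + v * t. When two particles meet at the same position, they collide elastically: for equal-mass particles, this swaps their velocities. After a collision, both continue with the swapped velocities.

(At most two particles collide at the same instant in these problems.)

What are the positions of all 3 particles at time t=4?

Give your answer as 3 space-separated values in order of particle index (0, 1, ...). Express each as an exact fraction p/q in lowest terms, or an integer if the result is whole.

Answer: -4 -3 17

Derivation:
Collision at t=7/2: particles 0 and 1 swap velocities; positions: p0=-5/2 p1=-5/2 p2=33/2; velocities now: v0=-3 v1=-1 v2=1
Advance to t=4 (no further collisions before then); velocities: v0=-3 v1=-1 v2=1; positions = -4 -3 17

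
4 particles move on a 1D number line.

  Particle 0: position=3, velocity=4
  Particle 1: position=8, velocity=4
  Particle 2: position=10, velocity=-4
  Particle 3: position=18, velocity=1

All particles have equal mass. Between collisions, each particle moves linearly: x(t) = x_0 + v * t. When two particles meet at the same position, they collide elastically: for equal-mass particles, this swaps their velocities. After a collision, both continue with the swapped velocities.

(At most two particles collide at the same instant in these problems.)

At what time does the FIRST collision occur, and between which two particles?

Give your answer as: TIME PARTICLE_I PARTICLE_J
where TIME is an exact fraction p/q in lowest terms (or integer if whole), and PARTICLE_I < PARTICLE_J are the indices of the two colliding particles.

Answer: 1/4 1 2

Derivation:
Pair (0,1): pos 3,8 vel 4,4 -> not approaching (rel speed 0 <= 0)
Pair (1,2): pos 8,10 vel 4,-4 -> gap=2, closing at 8/unit, collide at t=1/4
Pair (2,3): pos 10,18 vel -4,1 -> not approaching (rel speed -5 <= 0)
Earliest collision: t=1/4 between 1 and 2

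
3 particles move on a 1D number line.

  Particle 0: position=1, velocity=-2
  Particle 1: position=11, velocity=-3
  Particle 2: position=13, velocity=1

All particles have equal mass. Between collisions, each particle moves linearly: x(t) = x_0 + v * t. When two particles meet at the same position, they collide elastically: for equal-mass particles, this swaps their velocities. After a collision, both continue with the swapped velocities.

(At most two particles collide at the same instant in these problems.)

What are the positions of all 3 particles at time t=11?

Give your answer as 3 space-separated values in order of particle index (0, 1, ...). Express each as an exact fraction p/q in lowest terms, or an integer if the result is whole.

Collision at t=10: particles 0 and 1 swap velocities; positions: p0=-19 p1=-19 p2=23; velocities now: v0=-3 v1=-2 v2=1
Advance to t=11 (no further collisions before then); velocities: v0=-3 v1=-2 v2=1; positions = -22 -21 24

Answer: -22 -21 24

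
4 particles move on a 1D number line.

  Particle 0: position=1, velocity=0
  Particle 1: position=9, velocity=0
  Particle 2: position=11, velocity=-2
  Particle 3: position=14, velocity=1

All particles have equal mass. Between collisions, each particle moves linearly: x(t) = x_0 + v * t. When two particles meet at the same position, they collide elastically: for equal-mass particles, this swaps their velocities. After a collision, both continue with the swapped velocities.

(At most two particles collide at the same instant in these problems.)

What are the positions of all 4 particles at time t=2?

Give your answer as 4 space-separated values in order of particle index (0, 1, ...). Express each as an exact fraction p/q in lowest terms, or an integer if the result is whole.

Collision at t=1: particles 1 and 2 swap velocities; positions: p0=1 p1=9 p2=9 p3=15; velocities now: v0=0 v1=-2 v2=0 v3=1
Advance to t=2 (no further collisions before then); velocities: v0=0 v1=-2 v2=0 v3=1; positions = 1 7 9 16

Answer: 1 7 9 16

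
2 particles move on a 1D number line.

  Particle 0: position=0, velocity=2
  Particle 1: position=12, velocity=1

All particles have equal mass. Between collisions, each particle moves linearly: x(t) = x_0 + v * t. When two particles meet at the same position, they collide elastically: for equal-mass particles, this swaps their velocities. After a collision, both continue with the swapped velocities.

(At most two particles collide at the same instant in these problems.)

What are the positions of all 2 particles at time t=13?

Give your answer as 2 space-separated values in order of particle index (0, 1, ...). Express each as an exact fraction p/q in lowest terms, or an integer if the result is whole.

Answer: 25 26

Derivation:
Collision at t=12: particles 0 and 1 swap velocities; positions: p0=24 p1=24; velocities now: v0=1 v1=2
Advance to t=13 (no further collisions before then); velocities: v0=1 v1=2; positions = 25 26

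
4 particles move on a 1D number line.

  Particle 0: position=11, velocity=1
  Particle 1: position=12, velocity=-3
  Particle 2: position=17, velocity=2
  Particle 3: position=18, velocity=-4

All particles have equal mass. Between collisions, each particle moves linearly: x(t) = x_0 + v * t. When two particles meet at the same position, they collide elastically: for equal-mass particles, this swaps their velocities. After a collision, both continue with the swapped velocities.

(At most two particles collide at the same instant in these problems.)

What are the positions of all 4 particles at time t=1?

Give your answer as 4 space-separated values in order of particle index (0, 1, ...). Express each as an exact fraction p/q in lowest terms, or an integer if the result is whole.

Answer: 9 12 14 19

Derivation:
Collision at t=1/6: particles 2 and 3 swap velocities; positions: p0=67/6 p1=23/2 p2=52/3 p3=52/3; velocities now: v0=1 v1=-3 v2=-4 v3=2
Collision at t=1/4: particles 0 and 1 swap velocities; positions: p0=45/4 p1=45/4 p2=17 p3=35/2; velocities now: v0=-3 v1=1 v2=-4 v3=2
Advance to t=1 (no further collisions before then); velocities: v0=-3 v1=1 v2=-4 v3=2; positions = 9 12 14 19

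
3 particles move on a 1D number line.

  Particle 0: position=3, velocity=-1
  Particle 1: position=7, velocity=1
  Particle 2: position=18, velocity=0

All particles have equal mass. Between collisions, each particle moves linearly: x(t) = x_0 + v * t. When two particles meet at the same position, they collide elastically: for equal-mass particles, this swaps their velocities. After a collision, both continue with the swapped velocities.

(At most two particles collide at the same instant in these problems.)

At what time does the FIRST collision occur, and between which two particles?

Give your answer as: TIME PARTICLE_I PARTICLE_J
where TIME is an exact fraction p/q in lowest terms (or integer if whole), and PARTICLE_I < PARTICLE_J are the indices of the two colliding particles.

Pair (0,1): pos 3,7 vel -1,1 -> not approaching (rel speed -2 <= 0)
Pair (1,2): pos 7,18 vel 1,0 -> gap=11, closing at 1/unit, collide at t=11
Earliest collision: t=11 between 1 and 2

Answer: 11 1 2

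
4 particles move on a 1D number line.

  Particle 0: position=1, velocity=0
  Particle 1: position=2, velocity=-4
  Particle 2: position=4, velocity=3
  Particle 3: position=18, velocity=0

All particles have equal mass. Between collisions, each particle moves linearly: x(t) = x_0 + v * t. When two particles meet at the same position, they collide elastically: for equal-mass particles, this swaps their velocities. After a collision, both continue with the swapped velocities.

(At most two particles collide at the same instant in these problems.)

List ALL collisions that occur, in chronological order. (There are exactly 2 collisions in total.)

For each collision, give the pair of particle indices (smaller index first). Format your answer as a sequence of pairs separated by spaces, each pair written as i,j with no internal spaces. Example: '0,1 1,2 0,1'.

Answer: 0,1 2,3

Derivation:
Collision at t=1/4: particles 0 and 1 swap velocities; positions: p0=1 p1=1 p2=19/4 p3=18; velocities now: v0=-4 v1=0 v2=3 v3=0
Collision at t=14/3: particles 2 and 3 swap velocities; positions: p0=-50/3 p1=1 p2=18 p3=18; velocities now: v0=-4 v1=0 v2=0 v3=3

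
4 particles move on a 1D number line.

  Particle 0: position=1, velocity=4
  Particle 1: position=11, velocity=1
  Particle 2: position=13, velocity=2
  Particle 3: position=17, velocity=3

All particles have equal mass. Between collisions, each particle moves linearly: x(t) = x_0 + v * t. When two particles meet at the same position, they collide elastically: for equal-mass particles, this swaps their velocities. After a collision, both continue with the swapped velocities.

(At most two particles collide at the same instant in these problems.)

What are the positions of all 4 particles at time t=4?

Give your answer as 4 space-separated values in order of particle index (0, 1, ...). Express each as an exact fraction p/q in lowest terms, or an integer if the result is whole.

Collision at t=10/3: particles 0 and 1 swap velocities; positions: p0=43/3 p1=43/3 p2=59/3 p3=27; velocities now: v0=1 v1=4 v2=2 v3=3
Advance to t=4 (no further collisions before then); velocities: v0=1 v1=4 v2=2 v3=3; positions = 15 17 21 29

Answer: 15 17 21 29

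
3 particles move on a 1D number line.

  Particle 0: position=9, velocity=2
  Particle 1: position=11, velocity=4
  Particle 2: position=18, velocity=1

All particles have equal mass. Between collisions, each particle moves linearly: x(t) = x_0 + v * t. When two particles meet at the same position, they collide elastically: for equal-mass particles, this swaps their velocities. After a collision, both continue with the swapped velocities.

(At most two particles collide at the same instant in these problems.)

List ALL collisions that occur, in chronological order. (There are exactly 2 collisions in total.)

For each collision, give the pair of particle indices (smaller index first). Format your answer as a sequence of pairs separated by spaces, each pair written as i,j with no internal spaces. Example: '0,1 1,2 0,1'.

Collision at t=7/3: particles 1 and 2 swap velocities; positions: p0=41/3 p1=61/3 p2=61/3; velocities now: v0=2 v1=1 v2=4
Collision at t=9: particles 0 and 1 swap velocities; positions: p0=27 p1=27 p2=47; velocities now: v0=1 v1=2 v2=4

Answer: 1,2 0,1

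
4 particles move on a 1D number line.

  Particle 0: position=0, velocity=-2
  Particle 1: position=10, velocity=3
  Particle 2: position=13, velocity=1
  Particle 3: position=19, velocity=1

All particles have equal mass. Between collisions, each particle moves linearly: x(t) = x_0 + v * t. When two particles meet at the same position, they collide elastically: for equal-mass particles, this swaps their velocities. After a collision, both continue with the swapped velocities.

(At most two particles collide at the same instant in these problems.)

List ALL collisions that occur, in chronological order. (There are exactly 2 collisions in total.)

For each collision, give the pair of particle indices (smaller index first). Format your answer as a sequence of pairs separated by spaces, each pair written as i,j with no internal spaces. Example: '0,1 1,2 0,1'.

Collision at t=3/2: particles 1 and 2 swap velocities; positions: p0=-3 p1=29/2 p2=29/2 p3=41/2; velocities now: v0=-2 v1=1 v2=3 v3=1
Collision at t=9/2: particles 2 and 3 swap velocities; positions: p0=-9 p1=35/2 p2=47/2 p3=47/2; velocities now: v0=-2 v1=1 v2=1 v3=3

Answer: 1,2 2,3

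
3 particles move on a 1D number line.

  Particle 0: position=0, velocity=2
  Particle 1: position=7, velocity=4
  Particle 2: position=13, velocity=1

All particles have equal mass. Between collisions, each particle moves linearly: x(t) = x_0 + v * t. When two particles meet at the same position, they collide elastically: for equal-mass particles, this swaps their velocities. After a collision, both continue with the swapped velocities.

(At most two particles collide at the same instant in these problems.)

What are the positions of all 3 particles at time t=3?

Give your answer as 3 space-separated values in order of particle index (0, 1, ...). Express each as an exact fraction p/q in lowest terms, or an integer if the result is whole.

Answer: 6 16 19

Derivation:
Collision at t=2: particles 1 and 2 swap velocities; positions: p0=4 p1=15 p2=15; velocities now: v0=2 v1=1 v2=4
Advance to t=3 (no further collisions before then); velocities: v0=2 v1=1 v2=4; positions = 6 16 19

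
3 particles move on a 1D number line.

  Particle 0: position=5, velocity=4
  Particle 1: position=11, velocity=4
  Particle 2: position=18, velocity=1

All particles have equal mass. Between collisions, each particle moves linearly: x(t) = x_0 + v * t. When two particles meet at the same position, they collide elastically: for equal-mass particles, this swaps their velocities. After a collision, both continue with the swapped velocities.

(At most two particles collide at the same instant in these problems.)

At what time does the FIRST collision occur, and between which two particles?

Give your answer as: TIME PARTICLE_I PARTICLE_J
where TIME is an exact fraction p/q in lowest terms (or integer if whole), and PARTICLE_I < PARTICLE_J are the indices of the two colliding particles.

Pair (0,1): pos 5,11 vel 4,4 -> not approaching (rel speed 0 <= 0)
Pair (1,2): pos 11,18 vel 4,1 -> gap=7, closing at 3/unit, collide at t=7/3
Earliest collision: t=7/3 between 1 and 2

Answer: 7/3 1 2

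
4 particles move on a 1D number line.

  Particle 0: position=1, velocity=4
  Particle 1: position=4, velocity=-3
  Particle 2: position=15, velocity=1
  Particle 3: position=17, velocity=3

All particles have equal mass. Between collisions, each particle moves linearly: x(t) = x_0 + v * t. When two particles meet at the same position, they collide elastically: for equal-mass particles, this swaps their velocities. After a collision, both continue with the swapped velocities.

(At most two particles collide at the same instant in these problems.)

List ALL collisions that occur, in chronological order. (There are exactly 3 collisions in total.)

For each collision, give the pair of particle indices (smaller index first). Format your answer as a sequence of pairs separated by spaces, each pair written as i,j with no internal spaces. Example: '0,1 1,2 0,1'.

Collision at t=3/7: particles 0 and 1 swap velocities; positions: p0=19/7 p1=19/7 p2=108/7 p3=128/7; velocities now: v0=-3 v1=4 v2=1 v3=3
Collision at t=14/3: particles 1 and 2 swap velocities; positions: p0=-10 p1=59/3 p2=59/3 p3=31; velocities now: v0=-3 v1=1 v2=4 v3=3
Collision at t=16: particles 2 and 3 swap velocities; positions: p0=-44 p1=31 p2=65 p3=65; velocities now: v0=-3 v1=1 v2=3 v3=4

Answer: 0,1 1,2 2,3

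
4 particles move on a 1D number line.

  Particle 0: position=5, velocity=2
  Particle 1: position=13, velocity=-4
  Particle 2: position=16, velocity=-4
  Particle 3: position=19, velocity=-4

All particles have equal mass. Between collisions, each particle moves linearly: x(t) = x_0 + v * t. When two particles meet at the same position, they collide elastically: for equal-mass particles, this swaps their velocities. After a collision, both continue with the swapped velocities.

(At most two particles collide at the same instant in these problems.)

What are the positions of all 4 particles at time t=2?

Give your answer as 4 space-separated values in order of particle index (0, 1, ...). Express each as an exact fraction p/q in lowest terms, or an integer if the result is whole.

Collision at t=4/3: particles 0 and 1 swap velocities; positions: p0=23/3 p1=23/3 p2=32/3 p3=41/3; velocities now: v0=-4 v1=2 v2=-4 v3=-4
Collision at t=11/6: particles 1 and 2 swap velocities; positions: p0=17/3 p1=26/3 p2=26/3 p3=35/3; velocities now: v0=-4 v1=-4 v2=2 v3=-4
Advance to t=2 (no further collisions before then); velocities: v0=-4 v1=-4 v2=2 v3=-4; positions = 5 8 9 11

Answer: 5 8 9 11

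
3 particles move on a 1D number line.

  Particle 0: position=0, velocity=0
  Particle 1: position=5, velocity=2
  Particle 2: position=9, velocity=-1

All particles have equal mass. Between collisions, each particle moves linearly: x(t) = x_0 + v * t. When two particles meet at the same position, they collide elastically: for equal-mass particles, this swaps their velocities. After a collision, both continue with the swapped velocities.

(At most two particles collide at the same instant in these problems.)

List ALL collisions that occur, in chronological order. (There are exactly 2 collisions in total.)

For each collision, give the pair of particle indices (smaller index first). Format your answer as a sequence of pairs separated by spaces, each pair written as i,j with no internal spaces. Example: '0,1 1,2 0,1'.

Collision at t=4/3: particles 1 and 2 swap velocities; positions: p0=0 p1=23/3 p2=23/3; velocities now: v0=0 v1=-1 v2=2
Collision at t=9: particles 0 and 1 swap velocities; positions: p0=0 p1=0 p2=23; velocities now: v0=-1 v1=0 v2=2

Answer: 1,2 0,1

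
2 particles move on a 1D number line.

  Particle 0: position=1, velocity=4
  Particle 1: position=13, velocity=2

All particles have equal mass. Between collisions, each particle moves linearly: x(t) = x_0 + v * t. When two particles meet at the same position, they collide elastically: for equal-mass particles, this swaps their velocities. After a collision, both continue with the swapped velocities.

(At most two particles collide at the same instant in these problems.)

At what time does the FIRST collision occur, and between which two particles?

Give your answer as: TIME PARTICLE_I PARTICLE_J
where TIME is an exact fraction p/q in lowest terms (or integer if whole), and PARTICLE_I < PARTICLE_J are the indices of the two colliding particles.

Pair (0,1): pos 1,13 vel 4,2 -> gap=12, closing at 2/unit, collide at t=6
Earliest collision: t=6 between 0 and 1

Answer: 6 0 1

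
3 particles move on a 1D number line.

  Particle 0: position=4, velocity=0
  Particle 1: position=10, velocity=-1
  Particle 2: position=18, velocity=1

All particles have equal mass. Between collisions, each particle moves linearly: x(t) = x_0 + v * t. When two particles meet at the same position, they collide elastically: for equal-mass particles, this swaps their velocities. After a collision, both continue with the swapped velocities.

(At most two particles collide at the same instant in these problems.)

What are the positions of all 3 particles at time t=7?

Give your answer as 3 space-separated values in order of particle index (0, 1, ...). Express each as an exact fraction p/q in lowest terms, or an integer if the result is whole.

Collision at t=6: particles 0 and 1 swap velocities; positions: p0=4 p1=4 p2=24; velocities now: v0=-1 v1=0 v2=1
Advance to t=7 (no further collisions before then); velocities: v0=-1 v1=0 v2=1; positions = 3 4 25

Answer: 3 4 25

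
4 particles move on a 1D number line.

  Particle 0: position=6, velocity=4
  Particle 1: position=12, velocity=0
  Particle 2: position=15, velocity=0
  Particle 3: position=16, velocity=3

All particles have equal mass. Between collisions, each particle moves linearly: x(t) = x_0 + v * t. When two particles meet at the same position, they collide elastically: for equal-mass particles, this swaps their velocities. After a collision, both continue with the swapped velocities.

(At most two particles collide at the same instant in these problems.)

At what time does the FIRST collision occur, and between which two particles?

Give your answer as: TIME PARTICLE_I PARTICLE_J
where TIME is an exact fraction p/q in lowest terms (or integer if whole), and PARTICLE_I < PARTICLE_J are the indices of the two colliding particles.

Pair (0,1): pos 6,12 vel 4,0 -> gap=6, closing at 4/unit, collide at t=3/2
Pair (1,2): pos 12,15 vel 0,0 -> not approaching (rel speed 0 <= 0)
Pair (2,3): pos 15,16 vel 0,3 -> not approaching (rel speed -3 <= 0)
Earliest collision: t=3/2 between 0 and 1

Answer: 3/2 0 1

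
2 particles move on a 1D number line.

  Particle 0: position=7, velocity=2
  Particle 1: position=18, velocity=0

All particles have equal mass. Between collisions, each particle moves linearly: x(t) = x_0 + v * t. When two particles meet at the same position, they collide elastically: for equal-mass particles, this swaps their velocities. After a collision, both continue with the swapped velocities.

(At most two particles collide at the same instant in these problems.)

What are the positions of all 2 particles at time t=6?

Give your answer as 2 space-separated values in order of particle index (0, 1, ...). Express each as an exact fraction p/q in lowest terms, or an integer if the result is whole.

Collision at t=11/2: particles 0 and 1 swap velocities; positions: p0=18 p1=18; velocities now: v0=0 v1=2
Advance to t=6 (no further collisions before then); velocities: v0=0 v1=2; positions = 18 19

Answer: 18 19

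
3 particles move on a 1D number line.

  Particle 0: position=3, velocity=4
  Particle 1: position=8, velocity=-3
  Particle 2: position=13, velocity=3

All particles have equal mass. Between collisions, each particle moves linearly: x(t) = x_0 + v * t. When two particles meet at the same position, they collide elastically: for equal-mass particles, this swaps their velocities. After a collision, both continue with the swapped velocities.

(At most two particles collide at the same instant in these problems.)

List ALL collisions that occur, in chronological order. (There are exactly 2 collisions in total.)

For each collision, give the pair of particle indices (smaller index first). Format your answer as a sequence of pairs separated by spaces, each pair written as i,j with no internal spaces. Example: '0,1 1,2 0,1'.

Answer: 0,1 1,2

Derivation:
Collision at t=5/7: particles 0 and 1 swap velocities; positions: p0=41/7 p1=41/7 p2=106/7; velocities now: v0=-3 v1=4 v2=3
Collision at t=10: particles 1 and 2 swap velocities; positions: p0=-22 p1=43 p2=43; velocities now: v0=-3 v1=3 v2=4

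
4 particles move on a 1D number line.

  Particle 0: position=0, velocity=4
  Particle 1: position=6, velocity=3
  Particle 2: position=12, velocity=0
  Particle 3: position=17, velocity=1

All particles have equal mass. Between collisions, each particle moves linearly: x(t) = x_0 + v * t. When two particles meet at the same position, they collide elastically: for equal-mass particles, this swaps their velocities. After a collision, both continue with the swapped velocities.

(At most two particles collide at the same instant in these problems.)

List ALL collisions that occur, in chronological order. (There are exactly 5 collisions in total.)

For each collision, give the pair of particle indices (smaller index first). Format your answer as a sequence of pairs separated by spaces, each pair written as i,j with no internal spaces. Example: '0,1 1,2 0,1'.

Collision at t=2: particles 1 and 2 swap velocities; positions: p0=8 p1=12 p2=12 p3=19; velocities now: v0=4 v1=0 v2=3 v3=1
Collision at t=3: particles 0 and 1 swap velocities; positions: p0=12 p1=12 p2=15 p3=20; velocities now: v0=0 v1=4 v2=3 v3=1
Collision at t=11/2: particles 2 and 3 swap velocities; positions: p0=12 p1=22 p2=45/2 p3=45/2; velocities now: v0=0 v1=4 v2=1 v3=3
Collision at t=17/3: particles 1 and 2 swap velocities; positions: p0=12 p1=68/3 p2=68/3 p3=23; velocities now: v0=0 v1=1 v2=4 v3=3
Collision at t=6: particles 2 and 3 swap velocities; positions: p0=12 p1=23 p2=24 p3=24; velocities now: v0=0 v1=1 v2=3 v3=4

Answer: 1,2 0,1 2,3 1,2 2,3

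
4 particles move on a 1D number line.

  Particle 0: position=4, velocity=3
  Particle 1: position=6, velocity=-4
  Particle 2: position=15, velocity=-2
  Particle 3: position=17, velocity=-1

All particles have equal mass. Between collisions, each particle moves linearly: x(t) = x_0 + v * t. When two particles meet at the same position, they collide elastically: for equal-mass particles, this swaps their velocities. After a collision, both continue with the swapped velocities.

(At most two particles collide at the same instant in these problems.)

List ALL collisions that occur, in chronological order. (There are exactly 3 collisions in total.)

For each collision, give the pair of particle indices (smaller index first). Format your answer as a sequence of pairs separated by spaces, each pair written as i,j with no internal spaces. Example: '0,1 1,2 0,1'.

Collision at t=2/7: particles 0 and 1 swap velocities; positions: p0=34/7 p1=34/7 p2=101/7 p3=117/7; velocities now: v0=-4 v1=3 v2=-2 v3=-1
Collision at t=11/5: particles 1 and 2 swap velocities; positions: p0=-14/5 p1=53/5 p2=53/5 p3=74/5; velocities now: v0=-4 v1=-2 v2=3 v3=-1
Collision at t=13/4: particles 2 and 3 swap velocities; positions: p0=-7 p1=17/2 p2=55/4 p3=55/4; velocities now: v0=-4 v1=-2 v2=-1 v3=3

Answer: 0,1 1,2 2,3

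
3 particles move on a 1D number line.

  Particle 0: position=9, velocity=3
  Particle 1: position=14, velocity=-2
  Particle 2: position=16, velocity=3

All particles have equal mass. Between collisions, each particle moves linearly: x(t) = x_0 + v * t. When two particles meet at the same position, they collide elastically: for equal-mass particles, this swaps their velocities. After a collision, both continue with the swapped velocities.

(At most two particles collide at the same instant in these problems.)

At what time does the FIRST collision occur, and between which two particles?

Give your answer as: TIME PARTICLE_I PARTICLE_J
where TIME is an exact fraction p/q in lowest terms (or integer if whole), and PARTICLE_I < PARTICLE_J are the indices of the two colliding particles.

Pair (0,1): pos 9,14 vel 3,-2 -> gap=5, closing at 5/unit, collide at t=1
Pair (1,2): pos 14,16 vel -2,3 -> not approaching (rel speed -5 <= 0)
Earliest collision: t=1 between 0 and 1

Answer: 1 0 1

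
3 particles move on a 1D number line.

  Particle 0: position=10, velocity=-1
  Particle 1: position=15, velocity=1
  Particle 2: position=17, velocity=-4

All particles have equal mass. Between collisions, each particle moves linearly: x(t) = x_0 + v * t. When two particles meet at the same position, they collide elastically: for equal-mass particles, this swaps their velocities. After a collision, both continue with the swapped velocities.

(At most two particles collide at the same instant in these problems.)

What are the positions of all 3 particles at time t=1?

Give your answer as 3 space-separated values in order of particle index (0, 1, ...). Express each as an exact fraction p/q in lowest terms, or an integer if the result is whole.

Collision at t=2/5: particles 1 and 2 swap velocities; positions: p0=48/5 p1=77/5 p2=77/5; velocities now: v0=-1 v1=-4 v2=1
Advance to t=1 (no further collisions before then); velocities: v0=-1 v1=-4 v2=1; positions = 9 13 16

Answer: 9 13 16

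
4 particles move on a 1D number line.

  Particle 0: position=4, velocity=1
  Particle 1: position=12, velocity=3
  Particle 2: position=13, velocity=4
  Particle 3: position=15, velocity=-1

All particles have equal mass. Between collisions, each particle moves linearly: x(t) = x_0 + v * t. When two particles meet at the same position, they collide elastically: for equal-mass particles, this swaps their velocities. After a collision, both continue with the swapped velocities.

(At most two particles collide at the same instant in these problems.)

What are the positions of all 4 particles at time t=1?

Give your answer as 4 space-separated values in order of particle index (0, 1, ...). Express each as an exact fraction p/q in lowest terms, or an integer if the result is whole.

Collision at t=2/5: particles 2 and 3 swap velocities; positions: p0=22/5 p1=66/5 p2=73/5 p3=73/5; velocities now: v0=1 v1=3 v2=-1 v3=4
Collision at t=3/4: particles 1 and 2 swap velocities; positions: p0=19/4 p1=57/4 p2=57/4 p3=16; velocities now: v0=1 v1=-1 v2=3 v3=4
Advance to t=1 (no further collisions before then); velocities: v0=1 v1=-1 v2=3 v3=4; positions = 5 14 15 17

Answer: 5 14 15 17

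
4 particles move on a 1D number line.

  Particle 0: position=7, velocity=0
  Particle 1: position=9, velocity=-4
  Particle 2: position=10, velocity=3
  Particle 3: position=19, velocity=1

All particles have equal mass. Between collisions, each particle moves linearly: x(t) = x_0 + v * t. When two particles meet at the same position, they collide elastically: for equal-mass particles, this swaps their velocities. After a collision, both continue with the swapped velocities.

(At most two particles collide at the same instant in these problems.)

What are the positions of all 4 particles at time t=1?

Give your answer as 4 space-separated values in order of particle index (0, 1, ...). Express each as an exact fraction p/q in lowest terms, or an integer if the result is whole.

Collision at t=1/2: particles 0 and 1 swap velocities; positions: p0=7 p1=7 p2=23/2 p3=39/2; velocities now: v0=-4 v1=0 v2=3 v3=1
Advance to t=1 (no further collisions before then); velocities: v0=-4 v1=0 v2=3 v3=1; positions = 5 7 13 20

Answer: 5 7 13 20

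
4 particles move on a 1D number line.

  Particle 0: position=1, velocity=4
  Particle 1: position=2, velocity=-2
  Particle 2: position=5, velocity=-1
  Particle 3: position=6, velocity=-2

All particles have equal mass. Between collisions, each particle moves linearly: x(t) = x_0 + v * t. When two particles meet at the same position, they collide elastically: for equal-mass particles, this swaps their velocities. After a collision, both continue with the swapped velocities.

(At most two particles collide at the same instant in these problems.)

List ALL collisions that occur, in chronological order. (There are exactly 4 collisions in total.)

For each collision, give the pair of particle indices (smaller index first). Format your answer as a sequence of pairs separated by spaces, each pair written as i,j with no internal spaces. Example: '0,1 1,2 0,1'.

Answer: 0,1 1,2 2,3 1,2

Derivation:
Collision at t=1/6: particles 0 and 1 swap velocities; positions: p0=5/3 p1=5/3 p2=29/6 p3=17/3; velocities now: v0=-2 v1=4 v2=-1 v3=-2
Collision at t=4/5: particles 1 and 2 swap velocities; positions: p0=2/5 p1=21/5 p2=21/5 p3=22/5; velocities now: v0=-2 v1=-1 v2=4 v3=-2
Collision at t=5/6: particles 2 and 3 swap velocities; positions: p0=1/3 p1=25/6 p2=13/3 p3=13/3; velocities now: v0=-2 v1=-1 v2=-2 v3=4
Collision at t=1: particles 1 and 2 swap velocities; positions: p0=0 p1=4 p2=4 p3=5; velocities now: v0=-2 v1=-2 v2=-1 v3=4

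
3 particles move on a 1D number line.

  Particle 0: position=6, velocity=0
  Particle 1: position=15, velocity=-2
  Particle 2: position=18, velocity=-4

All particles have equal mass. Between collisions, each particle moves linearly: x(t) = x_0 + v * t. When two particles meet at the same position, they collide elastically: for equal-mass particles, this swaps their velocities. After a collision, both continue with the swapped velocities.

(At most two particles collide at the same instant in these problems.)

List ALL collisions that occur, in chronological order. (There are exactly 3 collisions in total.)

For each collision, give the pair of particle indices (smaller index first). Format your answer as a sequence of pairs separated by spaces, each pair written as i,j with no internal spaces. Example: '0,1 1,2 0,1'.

Collision at t=3/2: particles 1 and 2 swap velocities; positions: p0=6 p1=12 p2=12; velocities now: v0=0 v1=-4 v2=-2
Collision at t=3: particles 0 and 1 swap velocities; positions: p0=6 p1=6 p2=9; velocities now: v0=-4 v1=0 v2=-2
Collision at t=9/2: particles 1 and 2 swap velocities; positions: p0=0 p1=6 p2=6; velocities now: v0=-4 v1=-2 v2=0

Answer: 1,2 0,1 1,2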